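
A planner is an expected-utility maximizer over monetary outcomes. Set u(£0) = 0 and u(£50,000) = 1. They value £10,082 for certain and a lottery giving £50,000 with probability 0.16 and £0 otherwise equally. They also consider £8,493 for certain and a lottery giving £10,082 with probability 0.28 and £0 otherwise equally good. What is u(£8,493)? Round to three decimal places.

0.045

The first gamble pins u(£10,082): it must equal 0.16·1 + 0.84·0 = 0.16.
Chaining: u(£8,493) = 0.28·0.16 + 0.72·0.00 = 0.0448.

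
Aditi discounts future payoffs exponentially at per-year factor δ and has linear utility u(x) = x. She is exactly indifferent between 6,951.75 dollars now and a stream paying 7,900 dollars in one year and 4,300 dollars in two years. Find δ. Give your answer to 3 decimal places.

δ ≈ 0.650

Present value of the stream is 7900·δ + 4300·δ². Indifference gives 7900δ + 4300δ² = 6951.75.
That is, 4300δ² + 7900δ − 6951.75 = 0, a quadratic in δ.
By the quadratic formula (taking the positive root), δ = (−7900 + √181980100.00) / 8600 ≈ 0.650.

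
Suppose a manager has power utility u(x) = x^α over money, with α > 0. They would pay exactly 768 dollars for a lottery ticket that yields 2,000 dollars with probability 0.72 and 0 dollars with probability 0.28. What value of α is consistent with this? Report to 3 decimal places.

EU(lottery) = 0.72·2000^α + 0.28·0 = 0.72·2000^α.
Equating: 768^α = 0.72·2000^α, i.e. 0.3840^α = 0.72.
Taking logs: α·ln(768/2000) = ln(0.72), so α = -0.328504 / -0.957113 ≈ 0.343.

α ≈ 0.343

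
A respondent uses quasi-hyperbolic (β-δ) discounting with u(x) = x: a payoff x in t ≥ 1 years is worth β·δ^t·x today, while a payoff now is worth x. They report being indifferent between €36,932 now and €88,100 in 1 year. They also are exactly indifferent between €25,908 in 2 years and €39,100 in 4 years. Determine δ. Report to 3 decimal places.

Both payoffs in the second observation are in the future, so β drops out: δ^2·25908 = δ^4·39100 ⇒ δ^2 = 25908/39100 = 0.66261, so δ = 0.81401.

δ ≈ 0.814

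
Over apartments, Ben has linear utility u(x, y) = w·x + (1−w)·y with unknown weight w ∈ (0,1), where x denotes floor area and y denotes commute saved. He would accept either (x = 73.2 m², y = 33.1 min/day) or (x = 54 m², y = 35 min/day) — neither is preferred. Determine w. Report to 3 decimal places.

u(73.2,33.1) = u(54,35) means w·73.2 + (1−w)·33.1 = w·54 + (1−w)·35.
Rearranging, 19.2·w − 1.9·(1−w) = 0.
So w/(1−w) = 1.9/19.2 = 0.0990, giving w = 1.9/(19.2+1.9) = 0.090.

w = 0.090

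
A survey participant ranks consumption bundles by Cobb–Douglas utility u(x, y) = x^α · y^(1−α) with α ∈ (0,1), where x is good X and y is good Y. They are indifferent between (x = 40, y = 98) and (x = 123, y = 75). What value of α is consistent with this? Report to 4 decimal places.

α ≈ 0.1923

Indifference: 40^α · 98^(1−α) = 123^α · 75^(1−α).
Rearrange to (40/123)^α = (75/98)^(1−α) and take logs: α·-1.1233049 = (1−α)·-0.2674794.
So α/(1−α) = (-0.2674794)/(-1.1233049) = 0.2381183, and α = 0.2381183/1.2381183 ≈ 0.1923.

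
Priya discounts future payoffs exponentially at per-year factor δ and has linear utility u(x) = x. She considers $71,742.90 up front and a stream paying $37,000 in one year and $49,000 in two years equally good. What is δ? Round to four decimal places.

δ ≈ 0.8900

Equating present values: 71742.90 = 37000δ + 49000δ².
That is, 49000δ² + 37000δ − 71742.90 = 0, a quadratic in δ.
δ = (−37000 + √(37000² + 4·49000·71742.90)) / (2·49000) = (−37000 + √15430608400.00) / 98000 ≈ 0.8900.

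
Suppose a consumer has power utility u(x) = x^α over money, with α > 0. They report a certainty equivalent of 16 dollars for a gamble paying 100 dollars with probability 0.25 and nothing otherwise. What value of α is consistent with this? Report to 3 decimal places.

α ≈ 0.756

The lottery's expected utility is 0.25·u(100) + 0.75·u(0) = 0.25·100^α (since u(0) = 0 for α > 0).
Equating: 16^α = 0.25·100^α, i.e. 0.1600^α = 0.25.
Take logs: α = ln 0.25 / ln(16/100) ≈ 0.75647.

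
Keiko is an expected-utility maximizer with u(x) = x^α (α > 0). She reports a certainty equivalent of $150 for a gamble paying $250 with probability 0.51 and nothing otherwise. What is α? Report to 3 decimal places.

EU(lottery) = 0.51·250^α + 0.49·0 = 0.51·250^α.
Indifference: 150^α = 0.51·250^α, so (150/250)^α = 0.51.
Take logs: α = ln 0.51 / ln(150/250) ≈ 1.31815.

α ≈ 1.318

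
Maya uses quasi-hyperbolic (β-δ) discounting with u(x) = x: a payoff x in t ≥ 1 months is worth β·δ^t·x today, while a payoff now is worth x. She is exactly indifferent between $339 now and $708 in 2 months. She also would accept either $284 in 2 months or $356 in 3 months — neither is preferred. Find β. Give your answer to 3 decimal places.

From the later pair, β·δ^2·284 = β·δ^3·356; dividing through, δ = 284/356 = 0.79775.
The first indifference: 339 = β·δ^2·708, so β = 339/(δ^2·708) = 339/(0.63641·708) ≈ 0.752.

β ≈ 0.752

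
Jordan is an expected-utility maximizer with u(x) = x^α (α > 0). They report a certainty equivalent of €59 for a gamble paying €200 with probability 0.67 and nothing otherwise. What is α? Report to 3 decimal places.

α ≈ 0.328

EU(lottery) = 0.67·200^α + 0.33·0 = 0.67·200^α.
Equating: 59^α = 0.67·200^α, i.e. 0.2950^α = 0.67.
Take logs: α = ln 0.67 / ln(59/200) ≈ 0.32805.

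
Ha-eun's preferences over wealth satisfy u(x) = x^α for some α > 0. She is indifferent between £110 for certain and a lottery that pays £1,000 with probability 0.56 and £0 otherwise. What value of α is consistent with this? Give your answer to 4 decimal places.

Since u(0) = 0, the lottery's EU is 0.56·1000^α.
Equating: 110^α = 0.56·1000^α, i.e. 0.1100^α = 0.56.
α = ln(0.56) / ln(110/1000) = -0.5798185/-2.2072749 ≈ 0.2627.

α ≈ 0.2627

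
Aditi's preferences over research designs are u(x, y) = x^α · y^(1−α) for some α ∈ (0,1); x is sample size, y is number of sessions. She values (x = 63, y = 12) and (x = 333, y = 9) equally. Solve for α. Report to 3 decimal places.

Indifference: 63^α · 12^(1−α) = 333^α · 9^(1−α).
(63/333)^α = (9/12)^(1−α); take logs: α·ln(63/333) = (1−α)·ln(9/12), i.e. α·-1.665008 = (1−α)·-0.287682.
So α/(1−α) = (-0.287682)/(-1.665008) = 0.172781, and α = 0.172781/1.172781 ≈ 0.147.

α ≈ 0.147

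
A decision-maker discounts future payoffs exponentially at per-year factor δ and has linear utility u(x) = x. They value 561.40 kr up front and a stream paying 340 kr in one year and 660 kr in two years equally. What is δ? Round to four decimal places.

δ ≈ 0.7000

Equating present values: 561.40 = 340δ + 660δ².
Rearranged: 660δ² + 340δ − 561.40 = 0.
The positive root is δ = [−340 + √(340² + 4·660·561.40)] / (2·660) = (−340 + 1264.000)/1320 ≈ 0.7000.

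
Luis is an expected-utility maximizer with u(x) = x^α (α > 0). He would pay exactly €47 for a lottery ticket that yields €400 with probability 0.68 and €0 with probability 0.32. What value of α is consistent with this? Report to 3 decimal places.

α ≈ 0.180

EU(lottery) = 0.68·400^α + 0.32·0 = 0.68·400^α.
Indifference: 47^α = 0.68·400^α, so (47/400)^α = 0.68.
Take logs: α = ln 0.68 / ln(47/400) ≈ 0.18011.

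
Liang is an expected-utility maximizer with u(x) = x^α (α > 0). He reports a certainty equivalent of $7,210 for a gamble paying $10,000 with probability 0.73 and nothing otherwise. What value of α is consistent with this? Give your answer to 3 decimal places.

α ≈ 0.962

The lottery's expected utility is 0.73·u(10000) + 0.27·u(0) = 0.73·10000^α (since u(0) = 0 for α > 0).
Indifference: 7210^α = 0.73·10000^α, so (7210/10000)^α = 0.73.
α = ln(0.73) / ln(7210/10000) = -0.314711/-0.327116 ≈ 0.962.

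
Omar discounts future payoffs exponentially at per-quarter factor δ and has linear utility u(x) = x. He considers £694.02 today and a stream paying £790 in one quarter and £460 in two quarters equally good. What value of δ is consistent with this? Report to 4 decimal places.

Equating present values: 694.02 = 790δ + 460δ².
That is, 460δ² + 790δ − 694.02 = 0, a quadratic in δ.
By the quadratic formula (taking the positive root), δ = (−790 + √1901096.80) / 920 ≈ 0.6400.

δ ≈ 0.6400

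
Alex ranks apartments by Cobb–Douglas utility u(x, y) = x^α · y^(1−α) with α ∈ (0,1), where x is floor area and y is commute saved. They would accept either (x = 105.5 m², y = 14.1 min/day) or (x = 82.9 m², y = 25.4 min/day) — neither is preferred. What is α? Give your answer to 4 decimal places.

α ≈ 0.7094

Set the two utilities equal: 105.5^α·14.1^(1−α) = 82.9^α·25.4^(1−α).
Taking logs: α·ln 105.5 + (1−α)·ln 14.1 = α·ln 82.9 + (1−α)·ln 25.4, i.e. α·0.2410759 = (1−α)·0.5885744.
Thus α·(0.8296503) = 0.5885744, so α = 0.5885744/0.8296503 ≈ 0.7094.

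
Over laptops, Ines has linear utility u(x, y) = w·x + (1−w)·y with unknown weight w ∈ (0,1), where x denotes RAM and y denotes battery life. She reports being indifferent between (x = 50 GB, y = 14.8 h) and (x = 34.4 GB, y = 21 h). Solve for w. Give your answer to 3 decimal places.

w = 0.284

Equating utilities: w·50 + (1−w)·14.8 = w·34.4 + (1−w)·21.
Rearranging, 15.6·w − 6.2·(1−w) = 0.
The marginal rate of substitution is 6.2/15.6, so w = 6.2/(15.6+6.2) = 0.284.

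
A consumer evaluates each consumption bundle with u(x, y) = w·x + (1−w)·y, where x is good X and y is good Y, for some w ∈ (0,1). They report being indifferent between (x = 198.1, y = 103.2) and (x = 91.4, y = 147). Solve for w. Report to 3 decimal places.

Indifference: w·198.1 + (1−w)·103.2 = w·91.4 + (1−w)·147.
Collecting terms: w·106.7 = (1−w)·43.8.
So w/(1−w) = 43.8/106.7 = 0.4105, giving w = 43.8/(106.7+43.8) = 0.291.

w = 0.291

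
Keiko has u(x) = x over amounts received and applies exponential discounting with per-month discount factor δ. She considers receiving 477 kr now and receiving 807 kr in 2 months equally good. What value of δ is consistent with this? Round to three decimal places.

Equating discounted utilities: u(477) = δ^2·u(807) ⇒ δ^2 = u(477)/u(807).
With u(x) = x: δ^2 = 477/807 = 0.59108.
So δ = 0.59108^(1/2) ≈ 0.769.

δ ≈ 0.769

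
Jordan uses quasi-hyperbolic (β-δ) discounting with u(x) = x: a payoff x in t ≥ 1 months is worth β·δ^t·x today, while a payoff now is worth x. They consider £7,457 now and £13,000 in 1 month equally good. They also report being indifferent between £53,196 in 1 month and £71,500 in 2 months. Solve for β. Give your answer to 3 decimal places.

β ≈ 0.771

From the later pair, β·δ^1·53196 = β·δ^2·71500; dividing through, δ = 53196/71500 = 0.74400.
Now use the now-vs-future pair: 7457 = β·δ·13000 gives β = 7457/(0.74400·13000) ≈ 0.771.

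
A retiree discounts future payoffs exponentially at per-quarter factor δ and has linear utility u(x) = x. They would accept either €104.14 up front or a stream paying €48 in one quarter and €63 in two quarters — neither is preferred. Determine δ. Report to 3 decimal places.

δ ≈ 0.960

Equating present values: 104.14 = 48δ + 63δ².
That is, 63δ² + 48δ − 104.14 = 0, a quadratic in δ.
The positive root is δ = [−48 + √(48² + 4·63·104.14)] / (2·63) = (−48 + 168.959)/126 ≈ 0.960.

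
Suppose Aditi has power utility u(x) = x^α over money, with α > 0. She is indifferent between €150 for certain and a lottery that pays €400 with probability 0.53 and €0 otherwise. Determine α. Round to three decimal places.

α ≈ 0.647

EU(lottery) = 0.53·400^α + 0.47·0 = 0.53·400^α.
Equating: 150^α = 0.53·400^α, i.e. 0.3750^α = 0.53.
Taking logs: α·ln(150/400) = ln(0.53), so α = -0.634878 / -0.980829 ≈ 0.647.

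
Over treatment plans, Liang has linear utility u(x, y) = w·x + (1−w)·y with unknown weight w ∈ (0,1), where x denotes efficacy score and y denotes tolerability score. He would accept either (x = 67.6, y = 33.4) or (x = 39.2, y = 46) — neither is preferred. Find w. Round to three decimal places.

w = 0.307

Equating utilities: w·67.6 + (1−w)·33.4 = w·39.2 + (1−w)·46.
w·(67.6−39.2) = (1−w)·(46−33.4), i.e. w·28.4 = (1−w)·12.6.
The marginal rate of substitution is 12.6/28.4, so w = 12.6/(28.4+12.6) = 0.307.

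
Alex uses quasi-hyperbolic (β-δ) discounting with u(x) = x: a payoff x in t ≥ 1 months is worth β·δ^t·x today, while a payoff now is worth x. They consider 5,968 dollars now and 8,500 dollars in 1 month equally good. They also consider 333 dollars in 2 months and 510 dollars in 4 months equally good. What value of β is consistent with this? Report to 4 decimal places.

β ≈ 0.8689

The second indifference involves only future payoffs, so β cancels: β·δ^2·333 = β·δ^4·510, giving δ^2 = 333/510 = 0.65294, so δ = 0.80805.
Now use the now-vs-future pair: 5968 = β·δ·8500 gives β = 5968/(0.80805·8500) ≈ 0.8689.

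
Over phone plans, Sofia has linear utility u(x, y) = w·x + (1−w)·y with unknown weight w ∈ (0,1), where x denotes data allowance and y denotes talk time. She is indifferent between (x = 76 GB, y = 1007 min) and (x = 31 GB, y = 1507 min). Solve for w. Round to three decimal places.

Equating utilities: w·76 + (1−w)·1007 = w·31 + (1−w)·1507.
Rearranging, 45·w − 500·(1−w) = 0.
So w/(1−w) = 500/45 = 11.1111, giving w = 500/(45+500) = 0.917.

w = 0.917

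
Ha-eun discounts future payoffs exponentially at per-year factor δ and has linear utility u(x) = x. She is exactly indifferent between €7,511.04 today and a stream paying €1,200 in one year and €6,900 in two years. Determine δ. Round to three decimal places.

Equating present values: 7511.04 = 1200δ + 6900δ².
That is, 6900δ² + 1200δ − 7511.04 = 0, a quadratic in δ.
δ = (−1200 + √(1200² + 4·6900·7511.04)) / (2·6900) = (−1200 + √208744704.00) / 13800 ≈ 0.960.

δ ≈ 0.960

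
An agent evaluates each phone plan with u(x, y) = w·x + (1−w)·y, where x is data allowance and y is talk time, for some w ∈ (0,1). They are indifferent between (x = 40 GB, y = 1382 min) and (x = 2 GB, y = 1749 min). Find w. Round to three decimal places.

w = 0.906

Indifference: w·40 + (1−w)·1382 = w·2 + (1−w)·1749.
Rearranging, 38·w − 367·(1−w) = 0.
Hence w = 367/(38+367) = 367/405 = 0.906.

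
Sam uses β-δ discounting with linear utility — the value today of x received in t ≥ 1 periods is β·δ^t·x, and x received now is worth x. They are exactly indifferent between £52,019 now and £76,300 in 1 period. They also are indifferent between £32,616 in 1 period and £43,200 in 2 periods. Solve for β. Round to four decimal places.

β ≈ 0.9030

From the later pair, β·δ^1·32616 = β·δ^2·43200; dividing through, δ = 32616/43200 = 0.75500.
Substituting δ into 52019 = β·δ·76300: β = 52019/(57606.500) ≈ 0.9030.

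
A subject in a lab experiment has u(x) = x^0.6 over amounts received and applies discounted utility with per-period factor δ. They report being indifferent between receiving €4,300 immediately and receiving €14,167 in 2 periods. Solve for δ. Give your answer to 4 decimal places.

δ ≈ 0.6993

Indifference means u(4300) = δ^2 · u(14167), so δ^2 = u(4300)/u(14167).
Since u(x) = x^0.6, δ^2 = (4300/14167)^0.6 = 0.30352^0.6 = 0.48901.
Hence δ = (0.48901)^(1/2) = 0.699290.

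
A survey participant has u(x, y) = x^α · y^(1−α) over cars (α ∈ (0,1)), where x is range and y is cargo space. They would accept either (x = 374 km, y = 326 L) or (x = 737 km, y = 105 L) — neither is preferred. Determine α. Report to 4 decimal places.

α ≈ 0.6255

The Cobb–Douglas utilities coincide, so 374^α·326^(1−α) = 737^α·105^(1−α).
Taking logs: α·ln 374 + (1−α)·ln 326 = α·ln 737 + (1−α)·ln 105, i.e. α·-0.6783321 = (1−α)·-1.1329370.
Thus α·(-1.8112691) = -1.1329370, so α = -1.1329370/-1.8112691 ≈ 0.6255.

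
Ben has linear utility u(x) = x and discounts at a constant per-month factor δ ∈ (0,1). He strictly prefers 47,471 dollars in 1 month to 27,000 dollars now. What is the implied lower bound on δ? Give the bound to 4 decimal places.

δ > 0.5688

Under u(x) = x this choice says 27000 < δ·47471.
So δ > 27000/47471 = 0.56877.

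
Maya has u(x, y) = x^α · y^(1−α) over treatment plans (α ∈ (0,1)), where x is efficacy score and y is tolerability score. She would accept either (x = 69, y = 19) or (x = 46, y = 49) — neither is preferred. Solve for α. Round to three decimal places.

The Cobb–Douglas utilities coincide, so 69^α·19^(1−α) = 46^α·49^(1−α).
(69/46)^α = (49/19)^(1−α); take logs: α·ln(69/46) = (1−α)·ln(49/19), i.e. α·0.405465 = (1−α)·0.947381.
Thus α·(1.352846) = 0.947381, so α = 0.947381/1.352846 ≈ 0.700.

α ≈ 0.700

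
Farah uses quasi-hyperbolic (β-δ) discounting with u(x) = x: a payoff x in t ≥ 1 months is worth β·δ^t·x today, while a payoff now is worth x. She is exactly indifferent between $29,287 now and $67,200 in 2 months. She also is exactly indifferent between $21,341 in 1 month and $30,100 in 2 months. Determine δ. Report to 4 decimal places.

The second indifference involves only future payoffs, so β cancels: β·δ^1·21341 = β·δ^2·30100, giving δ = 21341/30100 = 0.70900.

δ ≈ 0.7090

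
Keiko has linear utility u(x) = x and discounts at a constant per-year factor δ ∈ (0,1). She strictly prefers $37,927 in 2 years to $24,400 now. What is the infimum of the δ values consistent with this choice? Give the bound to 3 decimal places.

δ > 0.802

Comparing present values: 24400 < δ^2·37927.
Hence δ^2 > 24400/37927 = 0.64334, and x ↦ x^(1/2) is increasing on (0,∞).
δ > 0.64334^(1/2) = 0.802.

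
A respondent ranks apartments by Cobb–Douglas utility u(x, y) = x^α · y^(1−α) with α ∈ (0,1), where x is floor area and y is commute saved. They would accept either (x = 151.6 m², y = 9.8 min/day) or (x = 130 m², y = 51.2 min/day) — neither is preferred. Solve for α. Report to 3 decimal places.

α ≈ 0.915

Set the two utilities equal: 151.6^α·9.8^(1−α) = 130^α·51.2^(1−α).
Taking logs: α·ln 151.6 + (1−α)·ln 9.8 = α·ln 130 + (1−α)·ln 51.2, i.e. α·0.153711 = (1−α)·1.653357.
With A = 0.153711 and B = 1.653357: α·A = (1−α)·B, so α = B/(A+B) = 1.653357/1.807068 ≈ 0.915.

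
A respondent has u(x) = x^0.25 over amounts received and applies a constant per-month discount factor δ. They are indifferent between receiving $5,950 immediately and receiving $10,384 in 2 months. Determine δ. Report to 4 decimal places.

δ ≈ 0.9328

The payoff in 2 months is discounted by δ^2, so u(5950) = δ^2·u(10384) and δ^2 = u(5950)/u(10384).
With u(x) = x^0.25: δ^2 = 5950^0.25/10384^0.25 = (5950/10384)^0.25 = 0.87004.
So δ = 0.87004^(1/2) ≈ 0.9328.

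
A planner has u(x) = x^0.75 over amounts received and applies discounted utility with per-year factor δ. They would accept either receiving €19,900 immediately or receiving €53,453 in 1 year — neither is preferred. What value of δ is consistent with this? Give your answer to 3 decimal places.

The payoff in 1 year is discounted by δ, so u(19900) = δ·u(53453) and δ = u(19900)/u(53453).
With u(x) = x^0.75: δ = 19900^0.75/53453^0.75 = (19900/53453)^0.75 = 0.47661.

δ ≈ 0.477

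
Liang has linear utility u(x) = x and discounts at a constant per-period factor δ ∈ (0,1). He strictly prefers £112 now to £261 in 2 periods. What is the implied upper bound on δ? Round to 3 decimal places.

δ < 0.655

The preference means 112 > δ^2·261.
Dividing by 261: δ^2 < 0.42912. Both sides are positive, so the square root keeps the direction.
δ < 0.42912^(1/2) = 0.655.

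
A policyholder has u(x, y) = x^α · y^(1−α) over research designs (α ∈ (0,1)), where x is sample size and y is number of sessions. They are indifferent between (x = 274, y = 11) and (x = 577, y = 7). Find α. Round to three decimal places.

The Cobb–Douglas utilities coincide, so 274^α·11^(1−α) = 577^α·7^(1−α).
(274/577)^α = (7/11)^(1−α); take logs: α·ln(274/577) = (1−α)·ln(7/11), i.e. α·-0.744714 = (1−α)·-0.451985.
So α/(1−α) = (-0.451985)/(-0.744714) = 0.606924, and α = 0.606924/1.606924 ≈ 0.378.

α ≈ 0.378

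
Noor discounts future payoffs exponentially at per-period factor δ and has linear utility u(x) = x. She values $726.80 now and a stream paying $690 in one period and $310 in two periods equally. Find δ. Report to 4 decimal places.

δ ≈ 0.7800

Present value of the stream is 690·δ + 310·δ². Indifference gives 690δ + 310δ² = 726.80.
So 310δ² + 690δ − 726.80 = 0.
By the quadratic formula (taking the positive root), δ = (−690 + √1377332.00) / 620 ≈ 0.7800.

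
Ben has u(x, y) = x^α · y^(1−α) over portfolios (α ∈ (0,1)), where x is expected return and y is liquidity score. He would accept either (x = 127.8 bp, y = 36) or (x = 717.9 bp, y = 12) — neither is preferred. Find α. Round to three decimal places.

Indifference: 127.8^α · 36^(1−α) = 717.9^α · 12^(1−α).
Taking logs: α·ln 127.8 + (1−α)·ln 36 = α·ln 717.9 + (1−α)·ln 12, i.e. α·-1.725864 = (1−α)·-1.098612.
So α/(1−α) = (-1.098612)/(-1.725864) = 0.636558, and α = 0.636558/1.636558 ≈ 0.389.

α ≈ 0.389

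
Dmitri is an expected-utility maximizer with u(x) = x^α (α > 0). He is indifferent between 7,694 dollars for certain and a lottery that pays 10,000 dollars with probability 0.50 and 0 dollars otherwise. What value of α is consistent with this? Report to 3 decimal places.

α ≈ 2.644

EU(lottery) = 0.50·10000^α + 0.50·0 = 0.50·10000^α.
Indifference: 7694^α = 0.50·10000^α, so (7694/10000)^α = 0.50.
Taking logs: α·ln(7694/10000) = ln(0.50), so α = -0.693147 / -0.262144 ≈ 2.644.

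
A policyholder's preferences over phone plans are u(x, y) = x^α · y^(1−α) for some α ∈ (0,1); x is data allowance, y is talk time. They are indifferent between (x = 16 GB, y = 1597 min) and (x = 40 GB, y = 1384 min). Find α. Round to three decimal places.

Set the two utilities equal: 16^α·1597^(1−α) = 40^α·1384^(1−α).
(16/40)^α = (1384/1597)^(1−α); take logs: α·ln(16/40) = (1−α)·ln(1384/1597), i.e. α·-0.916291 = (1−α)·-0.143149.
With A = -0.916291 and B = -0.143149: α·A = (1−α)·B, so α = B/(A+B) = -0.143149/-1.059440 ≈ 0.135.

α ≈ 0.135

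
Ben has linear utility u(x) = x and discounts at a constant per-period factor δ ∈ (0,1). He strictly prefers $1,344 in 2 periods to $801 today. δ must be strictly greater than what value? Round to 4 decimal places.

Comparing present values: 801 < δ^2·1344.
Hence δ^2 > 801/1344 = 0.59598, and x ↦ x^(1/2) is increasing on (0,∞).
δ > (801/1344)^(1/2) ≈ 0.7720.

δ > 0.7720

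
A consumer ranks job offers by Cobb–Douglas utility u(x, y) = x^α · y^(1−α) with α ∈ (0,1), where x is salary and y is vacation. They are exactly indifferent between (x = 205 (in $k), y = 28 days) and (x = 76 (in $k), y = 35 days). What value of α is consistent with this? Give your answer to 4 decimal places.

Indifference: 205^α · 28^(1−α) = 76^α · 35^(1−α).
(205/76)^α = (35/28)^(1−α); take logs: α·ln(205/76) = (1−α)·ln(35/28), i.e. α·0.9922766 = (1−α)·0.2231436.
With A = 0.9922766 and B = 0.2231436: α·A = (1−α)·B, so α = B/(A+B) = 0.2231436/1.2154202 ≈ 0.1836.

α ≈ 0.1836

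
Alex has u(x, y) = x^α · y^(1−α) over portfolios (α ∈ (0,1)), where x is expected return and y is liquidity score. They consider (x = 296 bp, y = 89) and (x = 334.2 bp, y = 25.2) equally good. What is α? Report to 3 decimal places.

Indifference: 296^α · 89^(1−α) = 334.2^α · 25.2^(1−α).
Rearrange to (296/334.2)^α = (25.2/89)^(1−α) and take logs: α·-0.121380 = (1−α)·-1.261792.
Thus α·(-1.383172) = -1.261792, so α = -1.261792/-1.383172 ≈ 0.912.

α ≈ 0.912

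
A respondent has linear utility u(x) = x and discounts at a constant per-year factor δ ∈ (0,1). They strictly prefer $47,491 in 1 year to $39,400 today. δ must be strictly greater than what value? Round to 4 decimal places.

Under u(x) = x this choice says 39400 < δ·47491.
So δ > 39400/47491 = 0.82963.

δ > 0.8296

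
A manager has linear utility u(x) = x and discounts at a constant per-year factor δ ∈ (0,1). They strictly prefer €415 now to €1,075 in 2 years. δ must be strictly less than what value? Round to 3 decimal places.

Comparing present values: 415 > δ^2·1075.
Dividing by 1075: δ^2 < 0.38605. Both sides are positive, so the square root keeps the direction.
δ < (415/1075)^(1/2) ≈ 0.621.

δ < 0.621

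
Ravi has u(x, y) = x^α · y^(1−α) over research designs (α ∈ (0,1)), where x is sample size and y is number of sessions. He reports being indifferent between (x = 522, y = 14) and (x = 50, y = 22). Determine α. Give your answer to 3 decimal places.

α ≈ 0.162

The Cobb–Douglas utilities coincide, so 522^α·14^(1−α) = 50^α·22^(1−α).
Taking logs: α·ln 522 + (1−α)·ln 14 = α·ln 50 + (1−α)·ln 22, i.e. α·2.345645 = (1−α)·0.451985.
So α/(1−α) = (0.451985)/(2.345645) = 0.192691, and α = 0.192691/1.192691 ≈ 0.162.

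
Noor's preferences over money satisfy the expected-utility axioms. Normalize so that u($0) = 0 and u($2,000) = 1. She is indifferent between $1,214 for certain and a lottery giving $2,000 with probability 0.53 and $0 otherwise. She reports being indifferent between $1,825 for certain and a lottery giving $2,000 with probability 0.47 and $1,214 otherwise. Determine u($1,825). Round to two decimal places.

First, u($1,214) = 0.53·u($2,000) + 0.47·u($0) = 0.53.
Then u($1,825) = 0.47·u($2,000) + 0.53·u($1,214) = 0.47·1.00 + 0.53·0.53 = 0.7509.

0.75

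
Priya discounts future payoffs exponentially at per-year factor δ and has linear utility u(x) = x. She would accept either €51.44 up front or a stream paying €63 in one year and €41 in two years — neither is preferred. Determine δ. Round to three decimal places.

δ ≈ 0.590

Equating present values: 51.44 = 63δ + 41δ².
That is, 41δ² + 63δ − 51.44 = 0, a quadratic in δ.
δ = (−63 + √(63² + 4·41·51.44)) / (2·41) = (−63 + √12405.16) / 82 ≈ 0.590.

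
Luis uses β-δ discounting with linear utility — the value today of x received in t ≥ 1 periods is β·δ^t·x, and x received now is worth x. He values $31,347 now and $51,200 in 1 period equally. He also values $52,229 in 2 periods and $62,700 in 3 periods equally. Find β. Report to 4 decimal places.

From the later pair, β·δ^2·52229 = β·δ^3·62700; dividing through, δ = 52229/62700 = 0.83300.
Substituting δ into 31347 = β·δ·51200: β = 31347/(42649.518) ≈ 0.7350.

β ≈ 0.7350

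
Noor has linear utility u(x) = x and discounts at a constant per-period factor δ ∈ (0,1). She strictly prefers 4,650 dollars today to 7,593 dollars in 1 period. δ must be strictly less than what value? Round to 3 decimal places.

Comparing present values: 4650 > δ·7593.
So δ < 4650/7593 = 0.61241.

δ < 0.612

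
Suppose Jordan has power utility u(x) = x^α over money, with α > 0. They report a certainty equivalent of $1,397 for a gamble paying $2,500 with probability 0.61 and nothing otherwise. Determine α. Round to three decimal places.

α ≈ 0.849

The lottery's expected utility is 0.61·u(2500) + 0.39·u(0) = 0.61·2500^α (since u(0) = 0 for α > 0).
Indifference: 1397^α = 0.61·2500^α, so (1397/2500)^α = 0.61.
Taking logs: α·ln(1397/2500) = ln(0.61), so α = -0.494296 / -0.581964 ≈ 0.849.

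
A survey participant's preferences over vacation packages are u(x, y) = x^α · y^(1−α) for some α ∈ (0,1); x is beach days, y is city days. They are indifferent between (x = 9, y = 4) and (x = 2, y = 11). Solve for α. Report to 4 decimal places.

α ≈ 0.4021

The Cobb–Douglas utilities coincide, so 9^α·4^(1−α) = 2^α·11^(1−α).
Taking logs: α·ln 9 + (1−α)·ln 4 = α·ln 2 + (1−α)·ln 11, i.e. α·1.5040774 = (1−α)·1.0116009.
So α/(1−α) = (1.0116009)/(1.5040774) = 0.6725724, and α = 0.6725724/1.6725724 ≈ 0.4021.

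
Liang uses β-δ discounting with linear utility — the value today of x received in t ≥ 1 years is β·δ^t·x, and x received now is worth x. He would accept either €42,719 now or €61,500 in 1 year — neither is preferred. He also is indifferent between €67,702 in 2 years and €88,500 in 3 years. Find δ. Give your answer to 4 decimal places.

From the later pair, β·δ^2·67702 = β·δ^3·88500; dividing through, δ = 67702/88500 = 0.76499.

δ ≈ 0.7650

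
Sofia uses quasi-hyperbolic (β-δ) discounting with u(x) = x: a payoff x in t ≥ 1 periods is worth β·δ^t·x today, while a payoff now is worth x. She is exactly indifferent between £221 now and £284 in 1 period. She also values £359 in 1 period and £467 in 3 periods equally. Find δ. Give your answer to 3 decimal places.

Both payoffs in the second observation are in the future, so β drops out: δ^1·359 = δ^3·467 ⇒ δ^2 = 359/467 = 0.76874, so δ = 0.87678.

δ ≈ 0.877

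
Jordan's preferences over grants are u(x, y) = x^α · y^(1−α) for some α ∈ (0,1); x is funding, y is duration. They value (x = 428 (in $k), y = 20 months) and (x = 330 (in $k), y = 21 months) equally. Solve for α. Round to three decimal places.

Indifference: 428^α · 20^(1−α) = 330^α · 21^(1−α).
(428/330)^α = (21/20)^(1−α); take logs: α·ln(428/330) = (1−α)·ln(21/20), i.e. α·0.260031 = (1−α)·0.048790.
Thus α·(0.308821) = 0.048790, so α = 0.048790/0.308821 ≈ 0.158.

α ≈ 0.158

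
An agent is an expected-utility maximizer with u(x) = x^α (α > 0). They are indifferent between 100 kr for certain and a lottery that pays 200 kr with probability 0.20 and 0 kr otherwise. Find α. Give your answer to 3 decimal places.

α ≈ 2.322

The lottery's expected utility is 0.20·u(200) + 0.80·u(0) = 0.20·200^α (since u(0) = 0 for α > 0).
Equating: 100^α = 0.20·200^α, i.e. 0.5000^α = 0.20.
α = ln(0.20) / ln(100/200) = -1.609438/-0.693147 ≈ 2.322.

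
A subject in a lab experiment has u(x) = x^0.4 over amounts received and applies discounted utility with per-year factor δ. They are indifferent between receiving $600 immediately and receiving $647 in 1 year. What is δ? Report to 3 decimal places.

δ ≈ 0.970

The payoff in 1 year is discounted by δ, so u(600) = δ·u(647) and δ = u(600)/u(647).
Since u(x) = x^0.4, δ = (600/647)^0.4 = 0.92736^0.4 = 0.97028.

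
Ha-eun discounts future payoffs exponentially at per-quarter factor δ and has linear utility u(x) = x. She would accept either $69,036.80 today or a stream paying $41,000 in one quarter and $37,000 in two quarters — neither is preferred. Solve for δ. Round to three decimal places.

δ ≈ 0.920

The stream is worth 41000δ + 37000δ² today, so 41000δ + 37000δ² = 69036.80.
So 37000δ² + 41000δ − 69036.80 = 0.
δ = (−41000 + √(41000² + 4·37000·69036.80)) / (2·37000) = (−41000 + √11898446400.00) / 74000 ≈ 0.920.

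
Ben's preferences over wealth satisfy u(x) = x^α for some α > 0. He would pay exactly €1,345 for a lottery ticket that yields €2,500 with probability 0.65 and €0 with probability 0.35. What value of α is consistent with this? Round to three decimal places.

α ≈ 0.695

The lottery's expected utility is 0.65·u(2500) + 0.35·u(0) = 0.65·2500^α (since u(0) = 0 for α > 0).
Setting u(1345) equal to that: 1345^α = 0.65·2500^α ⇒ (1345/2500)^α = 0.65.
Take logs: α = ln 0.65 / ln(1345/2500) ≈ 0.69493.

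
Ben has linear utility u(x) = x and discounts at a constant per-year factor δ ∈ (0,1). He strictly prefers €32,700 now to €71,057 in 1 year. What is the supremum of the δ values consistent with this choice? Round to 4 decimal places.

δ < 0.4602

Under u(x) = x this choice says 32700 > δ·71057.
Dividing through by 71057 gives δ < 0.46019.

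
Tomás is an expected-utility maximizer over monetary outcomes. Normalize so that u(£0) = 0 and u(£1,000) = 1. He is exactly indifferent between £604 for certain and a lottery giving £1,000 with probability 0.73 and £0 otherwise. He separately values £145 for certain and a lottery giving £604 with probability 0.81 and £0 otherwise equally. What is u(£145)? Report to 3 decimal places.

First, u(£604) = 0.73·u(£1,000) + 0.27·u(£0) = 0.73.
Chaining: u(£145) = 0.81·0.73 + 0.19·0.00 = 0.5913.

0.591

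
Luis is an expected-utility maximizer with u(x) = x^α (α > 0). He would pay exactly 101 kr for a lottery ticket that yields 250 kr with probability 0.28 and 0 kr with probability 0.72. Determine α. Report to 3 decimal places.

Since u(0) = 0, the lottery's EU is 0.28·250^α.
Indifference: 101^α = 0.28·250^α, so (101/250)^α = 0.28.
α = ln(0.28) / ln(101/250) = -1.272966/-0.906340 ≈ 1.405.

α ≈ 1.405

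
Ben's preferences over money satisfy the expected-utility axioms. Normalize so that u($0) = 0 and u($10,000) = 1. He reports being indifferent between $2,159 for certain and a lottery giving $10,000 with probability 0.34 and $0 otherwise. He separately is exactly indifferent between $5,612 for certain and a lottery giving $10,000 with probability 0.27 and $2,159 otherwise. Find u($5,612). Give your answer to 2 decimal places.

The first gamble pins u($2,159): it must equal 0.34·1 + 0.66·0 = 0.34.
Then u($5,612) = 0.27·u($10,000) + 0.73·u($2,159) = 0.27·1.00 + 0.73·0.34 = 0.5182.

0.52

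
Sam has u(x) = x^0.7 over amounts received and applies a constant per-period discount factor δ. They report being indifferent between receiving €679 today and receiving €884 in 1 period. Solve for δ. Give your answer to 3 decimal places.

δ ≈ 0.831

The payoff in 1 period is discounted by δ, so u(679) = δ·u(884) and δ = u(679)/u(884).
With u(x) = x^0.7: δ = 679^0.7/884^0.7 = (679/884)^0.7 = 0.83137.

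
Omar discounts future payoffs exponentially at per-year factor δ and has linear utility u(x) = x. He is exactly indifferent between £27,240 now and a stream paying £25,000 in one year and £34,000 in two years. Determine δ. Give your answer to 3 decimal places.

The stream is worth 25000δ + 34000δ² today, so 25000δ + 34000δ² = 27240.
That is, 34000δ² + 25000δ − 27240 = 0, a quadratic in δ.
δ = (−25000 + √(25000² + 4·34000·27240)) / (2·34000) = (−25000 + √4329640000.00) / 68000 ≈ 0.600.

δ ≈ 0.600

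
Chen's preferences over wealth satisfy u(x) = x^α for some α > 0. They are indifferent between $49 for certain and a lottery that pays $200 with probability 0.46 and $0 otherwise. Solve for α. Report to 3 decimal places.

EU(lottery) = 0.46·200^α + 0.54·0 = 0.46·200^α.
Setting u(49) equal to that: 49^α = 0.46·200^α ⇒ (49/200)^α = 0.46.
α = ln(0.46) / ln(49/200) = -0.776529/-1.406497 ≈ 0.552.

α ≈ 0.552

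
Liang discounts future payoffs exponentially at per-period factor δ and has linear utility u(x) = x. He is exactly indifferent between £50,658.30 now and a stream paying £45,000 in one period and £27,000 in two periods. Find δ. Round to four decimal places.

δ ≈ 0.7700

Equating present values: 50658.30 = 45000δ + 27000δ².
So 27000δ² + 45000δ − 50658.30 = 0.
The positive root is δ = [−45000 + √(45000² + 4·27000·50658.30)] / (2·27000) = (−45000 + 86580.000)/54000 ≈ 0.7700.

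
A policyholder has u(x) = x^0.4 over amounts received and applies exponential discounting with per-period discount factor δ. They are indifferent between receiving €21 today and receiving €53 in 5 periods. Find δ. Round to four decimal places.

δ ≈ 0.9286

The payoff in 5 periods is discounted by δ^5, so u(21) = δ^5·u(53) and δ^5 = u(21)/u(53).
Since u(x) = x^0.4, δ^5 = (21/53)^0.4 = 0.39623^0.4 = 0.69052.
So δ = 0.69052^(1/5) ≈ 0.9286.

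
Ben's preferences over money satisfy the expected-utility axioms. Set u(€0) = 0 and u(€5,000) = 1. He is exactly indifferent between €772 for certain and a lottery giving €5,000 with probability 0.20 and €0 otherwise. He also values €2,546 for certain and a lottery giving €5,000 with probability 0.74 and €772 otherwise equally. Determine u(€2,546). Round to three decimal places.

0.792

From the first indifference, u(€772) = 0.20·u(€5,000) + 0.80·u(€0) = 0.20·1 + 0.80·0 = 0.20.
The second indifference gives u(€2,546) = 0.74·u(€5,000) + 0.26·u(€772) = 0.74·1.00 + 0.26·0.20 = 0.7920.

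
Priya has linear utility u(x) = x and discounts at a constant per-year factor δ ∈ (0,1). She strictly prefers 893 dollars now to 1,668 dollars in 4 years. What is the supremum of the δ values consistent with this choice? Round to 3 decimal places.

The preference means 893 > δ^4·1668.
So δ^4 < 893/1668 = 0.53537; taking the 4th root of both positive sides preserves the inequality.
δ < 0.53537^(1/4) = 0.855.

δ < 0.855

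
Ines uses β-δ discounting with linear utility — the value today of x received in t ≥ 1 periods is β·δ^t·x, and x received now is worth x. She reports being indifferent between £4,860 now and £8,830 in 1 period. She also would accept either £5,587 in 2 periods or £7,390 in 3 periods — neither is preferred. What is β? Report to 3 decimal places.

Both payoffs in the second observation are in the future, so β drops out: δ^2·5587 = δ^3·7390 ⇒ δ = 5587/7390 = 0.75602.
Substituting δ into 4860 = β·δ·8830: β = 4860/(6675.671) ≈ 0.728.

β ≈ 0.728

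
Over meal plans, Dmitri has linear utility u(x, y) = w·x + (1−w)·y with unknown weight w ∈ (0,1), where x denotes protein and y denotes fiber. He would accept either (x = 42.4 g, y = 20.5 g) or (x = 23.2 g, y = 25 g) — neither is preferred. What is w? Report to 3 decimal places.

Equating utilities: w·42.4 + (1−w)·20.5 = w·23.2 + (1−w)·25.
w·(42.4−23.2) = (1−w)·(25−20.5), i.e. w·19.2 = (1−w)·4.5.
So w/(1−w) = 4.5/19.2 = 0.2344, giving w = 4.5/(19.2+4.5) = 0.190.

w = 0.190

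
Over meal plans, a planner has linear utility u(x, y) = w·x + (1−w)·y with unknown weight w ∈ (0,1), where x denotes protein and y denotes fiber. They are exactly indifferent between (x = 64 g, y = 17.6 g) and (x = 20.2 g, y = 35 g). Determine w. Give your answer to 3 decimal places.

w = 0.284

Equating utilities: w·64 + (1−w)·17.6 = w·20.2 + (1−w)·35.
Collecting terms: w·43.8 = (1−w)·17.4.
So w/(1−w) = 17.4/43.8 = 0.3973, giving w = 17.4/(43.8+17.4) = 0.284.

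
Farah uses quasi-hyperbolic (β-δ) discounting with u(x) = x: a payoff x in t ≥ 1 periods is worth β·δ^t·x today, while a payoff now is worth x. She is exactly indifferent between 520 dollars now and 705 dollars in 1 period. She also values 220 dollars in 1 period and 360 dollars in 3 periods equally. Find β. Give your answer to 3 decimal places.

β ≈ 0.944

The second indifference involves only future payoffs, so β cancels: β·δ^1·220 = β·δ^3·360, giving δ^2 = 220/360 = 0.61111, so δ = 0.78174.
Substituting δ into 520 = β·δ·705: β = 520/(551.124) ≈ 0.944.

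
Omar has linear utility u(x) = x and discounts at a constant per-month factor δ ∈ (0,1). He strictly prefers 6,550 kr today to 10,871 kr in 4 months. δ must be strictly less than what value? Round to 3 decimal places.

The preference means 6550 > δ^4·10871.
Hence δ^4 < 6550/10871 = 0.60252, and x ↦ x^(1/4) is increasing on (0,∞).
δ < (6550/10871)^(1/4) ≈ 0.881.

δ < 0.881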